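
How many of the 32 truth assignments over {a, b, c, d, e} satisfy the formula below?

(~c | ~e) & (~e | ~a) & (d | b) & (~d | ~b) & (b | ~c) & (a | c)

4

There are 2^5 = 32 truth assignments over (a, b, c, d, e).
Split on c. With c = 1, the clauses containing c are satisfied and ~c drops from the rest; 2 of the 2^4 = 16 assignments to the other variables satisfy what remains.
With c = 0, by the same count on the reduced clause set, 2 assignments work.
(One model: a=F, b=T, c=T, d=F, e=F.)
Total: 2 + 2 = 4.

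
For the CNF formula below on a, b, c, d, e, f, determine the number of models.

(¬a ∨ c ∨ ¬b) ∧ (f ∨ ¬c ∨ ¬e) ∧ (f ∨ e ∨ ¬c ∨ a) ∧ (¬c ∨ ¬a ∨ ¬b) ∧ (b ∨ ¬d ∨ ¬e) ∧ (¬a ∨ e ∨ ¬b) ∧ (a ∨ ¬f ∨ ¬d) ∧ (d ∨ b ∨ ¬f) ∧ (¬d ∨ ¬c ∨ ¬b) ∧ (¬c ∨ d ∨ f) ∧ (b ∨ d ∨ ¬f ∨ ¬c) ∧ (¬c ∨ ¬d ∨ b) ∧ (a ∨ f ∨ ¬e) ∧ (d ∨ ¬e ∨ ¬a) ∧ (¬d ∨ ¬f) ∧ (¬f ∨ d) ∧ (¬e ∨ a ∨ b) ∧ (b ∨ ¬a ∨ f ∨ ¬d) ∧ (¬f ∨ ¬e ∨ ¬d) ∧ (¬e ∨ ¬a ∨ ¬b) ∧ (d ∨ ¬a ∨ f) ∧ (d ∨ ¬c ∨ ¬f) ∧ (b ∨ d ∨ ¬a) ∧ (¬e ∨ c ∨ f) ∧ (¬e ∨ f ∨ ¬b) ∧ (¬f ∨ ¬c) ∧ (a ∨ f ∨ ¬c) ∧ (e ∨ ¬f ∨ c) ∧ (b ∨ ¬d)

There are 2^6 = 64 truth assignments over (a, b, c, d, e, f).
Split on e. With e = True, the clauses containing e are satisfied and ¬e drops from the rest; 0 of the 2^5 = 32 assignments to the other variables satisfy what remains.
With e = False, by the same count on the reduced clause set, 3 assignments work.
(One model: a=F, b=F, c=F, d=F, e=F, f=F.)
Total: 0 + 3 = 3.

3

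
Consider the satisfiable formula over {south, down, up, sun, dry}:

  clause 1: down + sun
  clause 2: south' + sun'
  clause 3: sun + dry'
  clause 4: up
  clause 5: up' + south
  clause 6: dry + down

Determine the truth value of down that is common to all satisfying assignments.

Suppose down = 0.
The clause (sun) is unit, so sun = 1.
The clause (south') is unit, so south = 0.
The clause (up) is unit, so up = 1.
That conflicts with the unit clause (up').
So every satisfying assignment has down = True.

True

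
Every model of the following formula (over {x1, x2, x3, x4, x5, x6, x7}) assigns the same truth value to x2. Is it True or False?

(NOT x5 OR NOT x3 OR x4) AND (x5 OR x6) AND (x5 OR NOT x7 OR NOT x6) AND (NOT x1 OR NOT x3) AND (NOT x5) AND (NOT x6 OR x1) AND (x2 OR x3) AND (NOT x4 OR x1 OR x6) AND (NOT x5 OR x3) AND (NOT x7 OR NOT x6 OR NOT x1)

Suppose x2 = false.
(NOT x5) alone gives x5 = false.
(x6) alone gives x6 = true.
(NOT x7) alone gives x7 = false.
(x1) alone gives x1 = true.
(NOT x3) alone gives x3 = false.
Now (x3) is unsatisfied and unit — conflict.
So every satisfying assignment has x2 = True.

True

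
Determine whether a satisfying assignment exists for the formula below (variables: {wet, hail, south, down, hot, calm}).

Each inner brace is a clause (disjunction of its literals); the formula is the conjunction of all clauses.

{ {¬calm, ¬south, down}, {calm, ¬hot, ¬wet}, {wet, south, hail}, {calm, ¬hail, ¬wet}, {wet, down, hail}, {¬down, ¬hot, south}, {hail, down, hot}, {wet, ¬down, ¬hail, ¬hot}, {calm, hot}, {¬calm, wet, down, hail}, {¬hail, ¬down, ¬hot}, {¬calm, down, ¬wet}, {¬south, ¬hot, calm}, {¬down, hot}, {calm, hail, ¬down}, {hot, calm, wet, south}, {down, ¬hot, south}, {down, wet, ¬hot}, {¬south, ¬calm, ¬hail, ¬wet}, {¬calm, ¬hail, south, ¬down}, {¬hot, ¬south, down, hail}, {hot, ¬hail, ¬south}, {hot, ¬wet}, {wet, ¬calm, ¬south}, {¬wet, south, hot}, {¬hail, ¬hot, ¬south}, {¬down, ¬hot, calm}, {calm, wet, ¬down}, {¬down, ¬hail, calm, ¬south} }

Yes

Branch on calm: set calm = True.
Branch on south: set south = False.
Branch on wet: set wet = False.
(hail) alone gives hail = True.
(¬down) alone gives down = False.
(¬hot) alone gives hot = False.
This assignment satisfies each clause.
A satisfying assignment: wet ↦ False, hail ↦ True, south ↦ False, down ↦ False, hot ↦ False, calm ↦ True.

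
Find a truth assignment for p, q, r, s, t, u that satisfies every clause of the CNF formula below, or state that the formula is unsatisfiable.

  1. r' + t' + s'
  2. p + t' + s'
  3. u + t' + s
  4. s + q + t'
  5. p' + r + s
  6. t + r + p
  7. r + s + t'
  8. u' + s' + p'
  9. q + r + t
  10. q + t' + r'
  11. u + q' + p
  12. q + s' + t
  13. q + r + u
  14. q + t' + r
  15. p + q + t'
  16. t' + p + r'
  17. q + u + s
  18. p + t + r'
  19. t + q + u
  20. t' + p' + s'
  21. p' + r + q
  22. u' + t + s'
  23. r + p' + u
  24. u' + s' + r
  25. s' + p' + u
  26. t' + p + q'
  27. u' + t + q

Case r = 1:
Case t = 0:
Unit clause (p) forces p = 1.
Case u = 1:
Unit clause (s') forces s = 0.
Unit clause (q) forces q = 1.
This assignment satisfies each clause.

p: 1, q: 1, r: 1, s: 0, t: 0, u: 1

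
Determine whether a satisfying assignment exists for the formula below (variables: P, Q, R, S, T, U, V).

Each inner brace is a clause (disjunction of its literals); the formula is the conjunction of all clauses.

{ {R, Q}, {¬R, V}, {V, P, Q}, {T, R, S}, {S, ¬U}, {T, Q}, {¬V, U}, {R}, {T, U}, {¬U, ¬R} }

Unit clause (R) forces R = True.
Unit clause (V) forces V = True.
Unit clause (U) forces U = True.
But (¬U) is also a unit clause — contradiction.
No assignment satisfies every clause.

Unsatisfiable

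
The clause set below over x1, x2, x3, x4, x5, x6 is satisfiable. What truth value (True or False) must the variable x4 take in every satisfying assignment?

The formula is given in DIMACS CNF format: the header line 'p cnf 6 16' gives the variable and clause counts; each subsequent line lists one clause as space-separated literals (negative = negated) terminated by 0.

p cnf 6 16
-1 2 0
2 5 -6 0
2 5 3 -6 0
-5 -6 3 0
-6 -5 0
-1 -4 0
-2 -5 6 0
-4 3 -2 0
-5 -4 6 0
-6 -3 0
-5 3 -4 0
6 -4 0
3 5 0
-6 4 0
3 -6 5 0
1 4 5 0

Suppose x4 = True.
From the singleton clause (¬x1), x1 = False.
From the singleton clause (x6), x6 = True.
From the singleton clause (¬x5), x5 = False.
From the singleton clause (x2), x2 = True.
From the singleton clause (x3), x3 = True.
That conflicts with the unit clause (¬x3).
So every satisfying assignment has x4 = False.

False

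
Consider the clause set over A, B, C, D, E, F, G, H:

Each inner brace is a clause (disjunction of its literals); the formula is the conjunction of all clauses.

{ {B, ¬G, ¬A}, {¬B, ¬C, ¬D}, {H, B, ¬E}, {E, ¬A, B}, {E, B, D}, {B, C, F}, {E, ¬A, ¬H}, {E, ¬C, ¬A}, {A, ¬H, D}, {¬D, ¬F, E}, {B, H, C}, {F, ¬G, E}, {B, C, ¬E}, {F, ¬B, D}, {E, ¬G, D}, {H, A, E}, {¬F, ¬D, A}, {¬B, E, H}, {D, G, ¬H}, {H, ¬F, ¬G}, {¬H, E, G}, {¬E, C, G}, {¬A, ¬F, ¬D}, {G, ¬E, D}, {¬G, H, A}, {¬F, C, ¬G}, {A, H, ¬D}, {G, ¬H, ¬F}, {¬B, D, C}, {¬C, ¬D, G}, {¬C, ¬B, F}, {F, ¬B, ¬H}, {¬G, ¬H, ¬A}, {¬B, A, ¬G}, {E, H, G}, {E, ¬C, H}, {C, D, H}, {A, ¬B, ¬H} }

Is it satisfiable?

Yes

Case B = True:
Case C = False:
(D) alone gives D = True.
Case F = False:
(¬H) alone gives H = False.
(E) alone gives E = True.
(G) alone gives G = True.
(A) alone gives A = True.
This assignment satisfies each clause.
A satisfying assignment: A ↦ True; B ↦ True; C ↦ False; D ↦ True; E ↦ True; F ↦ False; G ↦ True; H ↦ False.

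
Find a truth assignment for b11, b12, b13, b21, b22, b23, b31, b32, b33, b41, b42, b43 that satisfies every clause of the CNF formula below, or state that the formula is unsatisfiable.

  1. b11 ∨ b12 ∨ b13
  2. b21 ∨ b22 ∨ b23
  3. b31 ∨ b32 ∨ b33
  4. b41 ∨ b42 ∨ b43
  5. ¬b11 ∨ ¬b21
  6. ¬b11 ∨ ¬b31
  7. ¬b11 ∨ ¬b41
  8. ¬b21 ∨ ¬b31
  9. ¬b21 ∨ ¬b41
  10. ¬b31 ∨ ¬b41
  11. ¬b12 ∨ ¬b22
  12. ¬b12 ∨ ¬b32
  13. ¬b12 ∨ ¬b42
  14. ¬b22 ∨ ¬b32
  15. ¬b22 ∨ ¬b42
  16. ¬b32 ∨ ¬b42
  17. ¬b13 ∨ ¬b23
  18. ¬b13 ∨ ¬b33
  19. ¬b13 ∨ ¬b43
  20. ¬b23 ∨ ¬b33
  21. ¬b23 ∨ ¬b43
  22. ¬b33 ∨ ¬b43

Branch on b11: set b11 = False.
Branch on b12: set b12 = True.
The clause (¬b22) is unit, so b22 = False.
The clause (¬b32) is unit, so b32 = False.
The clause (¬b42) is unit, so b42 = False.
Branch on b21: set b21 = True.
The clause (¬b31) is unit, so b31 = False.
The clause (b33) is unit, so b33 = True.
The clause (¬b41) is unit, so b41 = False.
The clause (b43) is unit, so b43 = True.
But (¬b43) is also a unit clause — contradiction.
Undo b21 and try b21 = False.
The clause (b23) is unit, so b23 = True.
The clause (¬b13) is unit, so b13 = False.
The clause (¬b33) is unit, so b33 = False.
The clause (b31) is unit, so b31 = True.
The clause (¬b41) is unit, so b41 = False.
The clause (b43) is unit, so b43 = True.
But (¬b43) is also a unit clause — contradiction.
Either choice for b21 ends in contradiction.
Undo b12 and try b12 = False.
The clause (b13) is unit, so b13 = True.
The clause (¬b23) is unit, so b23 = False.
The clause (¬b33) is unit, so b33 = False.
The clause (¬b43) is unit, so b43 = False.
Branch on b21: set b21 = True.
The clause (¬b31) is unit, so b31 = False.
The clause (b32) is unit, so b32 = True.
The clause (¬b41) is unit, so b41 = False.
The clause (b42) is unit, so b42 = True.
But (¬b42) is also a unit clause — contradiction.
Undo b21 and try b21 = False.
The clause (b22) is unit, so b22 = True.
The clause (¬b32) is unit, so b32 = False.
The clause (b31) is unit, so b31 = True.
The clause (¬b41) is unit, so b41 = False.
The clause (b42) is unit, so b42 = True.
But (¬b42) is also a unit clause — contradiction.
Either choice for b21 ends in contradiction.
Either choice for b12 ends in contradiction.
Undo b11 and try b11 = True.
The clause (¬b21) is unit, so b21 = False.
The clause (¬b31) is unit, so b31 = False.
The clause (¬b41) is unit, so b41 = False.
Branch on b22: set b22 = True.
The clause (¬b12) is unit, so b12 = False.
The clause (¬b32) is unit, so b32 = False.
The clause (b33) is unit, so b33 = True.
The clause (¬b42) is unit, so b42 = False.
The clause (b43) is unit, so b43 = True.
But (¬b43) is also a unit clause — contradiction.
Undo b22 and try b22 = False.
The clause (b23) is unit, so b23 = True.
The clause (¬b13) is unit, so b13 = False.
The clause (¬b33) is unit, so b33 = False.
The clause (b32) is unit, so b32 = True.
The clause (¬b12) is unit, so b12 = False.
The clause (¬b42) is unit, so b42 = False.
The clause (b43) is unit, so b43 = True.
But (¬b43) is also a unit clause — contradiction.
Either choice for b22 ends in contradiction.
Either choice for b11 ends in contradiction.

UNSATISFIABLE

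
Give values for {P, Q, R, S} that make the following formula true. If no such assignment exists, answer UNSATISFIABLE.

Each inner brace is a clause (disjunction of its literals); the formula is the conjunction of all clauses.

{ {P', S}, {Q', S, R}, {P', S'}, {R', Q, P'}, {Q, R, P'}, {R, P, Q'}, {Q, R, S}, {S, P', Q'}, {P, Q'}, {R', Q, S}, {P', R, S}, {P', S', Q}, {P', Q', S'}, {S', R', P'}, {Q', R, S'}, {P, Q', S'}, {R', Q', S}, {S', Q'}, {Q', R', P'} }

P=0,  Q=0,  R=0,  S=1

Case P = 0:
Unit clause (Q') forces Q = 0.
Case R = 0:
Unit clause (S) forces S = 1.
All clauses are satisfied.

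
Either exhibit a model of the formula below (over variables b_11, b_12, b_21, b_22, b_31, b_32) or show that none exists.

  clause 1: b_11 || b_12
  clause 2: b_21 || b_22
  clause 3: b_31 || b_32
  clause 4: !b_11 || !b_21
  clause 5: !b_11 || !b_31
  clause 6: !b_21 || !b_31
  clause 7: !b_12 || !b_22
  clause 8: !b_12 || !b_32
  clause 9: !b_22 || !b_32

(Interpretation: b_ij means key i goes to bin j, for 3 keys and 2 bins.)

Suppose b_11 = true.
Unit clause (!b_21) forces b_21 = false.
Unit clause (b_22) forces b_22 = true.
Unit clause (!b_31) forces b_31 = false.
Unit clause (b_32) forces b_32 = true.
That conflicts with the unit clause (!b_32).
So b_11 must be the other value — set b_11 = false.
Unit clause (b_12) forces b_12 = true.
Unit clause (!b_22) forces b_22 = false.
Unit clause (b_21) forces b_21 = true.
Unit clause (!b_31) forces b_31 = false.
Unit clause (b_32) forces b_32 = true.
That conflicts with the unit clause (!b_32).
Either choice for b_11 ends in contradiction.

UNSATISFIABLE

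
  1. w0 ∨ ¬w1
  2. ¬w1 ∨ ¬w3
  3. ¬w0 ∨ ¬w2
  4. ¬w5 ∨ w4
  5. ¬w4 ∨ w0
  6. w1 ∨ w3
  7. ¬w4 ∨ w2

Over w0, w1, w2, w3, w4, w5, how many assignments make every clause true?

4

There are 2^6 = 64 truth assignments over (w0, w1, w2, w3, w4, w5).
Split on w4. With w4 = True, the clauses containing w4 are satisfied and ¬w4 drops from the rest; 0 of the 2^5 = 32 assignments to the other variables satisfy what remains.
With w4 = False, by the same count on the reduced clause set, 4 assignments work.
Total: 0 + 4 = 4.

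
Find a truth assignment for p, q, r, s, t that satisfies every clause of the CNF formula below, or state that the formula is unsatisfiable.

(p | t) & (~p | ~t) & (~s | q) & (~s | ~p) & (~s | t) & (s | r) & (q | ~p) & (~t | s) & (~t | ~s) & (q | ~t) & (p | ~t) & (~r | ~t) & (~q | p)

Try p = 1.
The clause (~t) is unit, so t = 0.
The clause (~s) is unit, so s = 0.
The clause (r) is unit, so r = 1.
The clause (q) is unit, so q = 1.
All clauses are satisfied.

p ↦ 1,  q ↦ 1,  r ↦ 1,  s ↦ 0,  t ↦ 0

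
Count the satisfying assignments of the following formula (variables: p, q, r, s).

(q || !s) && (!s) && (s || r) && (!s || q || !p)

4

There are 2^4 = 16 truth assignments over (p, q, r, s).
Check each against the 4 clauses (columns in the order p, q, r, s):
  F F F F  ✗ fails (s || r)
  F F F T  ✗ fails (q || !s)
  F F T F  ✓ satisfies all
  F F T T  ✗ fails (q || !s)
  F T F F  ✗ fails (s || r)
  F T F T  ✗ fails (!s)
  F T T F  ✓ satisfies all
  F T T T  ✗ fails (!s)
  T F F F  ✗ fails (s || r)
  T F F T  ✗ fails (q || !s)
  T F T F  ✓ satisfies all
  T F T T  ✗ fails (q || !s)
  T T F F  ✗ fails (s || r)
  T T F T  ✗ fails (!s)
  T T T F  ✓ satisfies all
  T T T T  ✗ fails (!s)
4 of the 16 rows are models.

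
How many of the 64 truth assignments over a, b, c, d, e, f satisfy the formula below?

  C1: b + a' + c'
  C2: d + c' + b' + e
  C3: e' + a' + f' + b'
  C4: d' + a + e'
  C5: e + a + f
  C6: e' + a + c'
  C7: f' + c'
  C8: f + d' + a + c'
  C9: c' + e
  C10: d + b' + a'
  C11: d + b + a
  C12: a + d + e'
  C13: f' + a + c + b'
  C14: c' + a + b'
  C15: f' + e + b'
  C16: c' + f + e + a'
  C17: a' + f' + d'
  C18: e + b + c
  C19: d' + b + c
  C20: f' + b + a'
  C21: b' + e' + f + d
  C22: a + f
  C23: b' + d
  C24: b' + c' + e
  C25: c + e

There are 2^6 = 64 truth assignments over (a, b, c, d, e, f).
Split on d. With d = 1, the clauses containing d are satisfied and d' drops from the rest; 2 of the 2^5 = 32 assignments to the other variables satisfy what remains.
With d = 0, by the same count on the reduced clause set, 1 assignment works.
Total: 2 + 1 = 3.

3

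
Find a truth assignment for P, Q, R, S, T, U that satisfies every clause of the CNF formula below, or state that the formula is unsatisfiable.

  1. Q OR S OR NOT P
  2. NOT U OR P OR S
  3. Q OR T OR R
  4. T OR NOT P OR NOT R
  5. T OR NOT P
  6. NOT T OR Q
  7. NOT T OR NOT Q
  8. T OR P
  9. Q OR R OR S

Try T = true.
From the singleton clause (Q), Q = true.
Now (NOT Q) is unsatisfied and unit — conflict.
Backtrack on T: now try T = false.
From the singleton clause (NOT P), P = false.
Now (P) is unsatisfied and unit — conflict.
Both values of T lead to a conflict.

UNSATISFIABLE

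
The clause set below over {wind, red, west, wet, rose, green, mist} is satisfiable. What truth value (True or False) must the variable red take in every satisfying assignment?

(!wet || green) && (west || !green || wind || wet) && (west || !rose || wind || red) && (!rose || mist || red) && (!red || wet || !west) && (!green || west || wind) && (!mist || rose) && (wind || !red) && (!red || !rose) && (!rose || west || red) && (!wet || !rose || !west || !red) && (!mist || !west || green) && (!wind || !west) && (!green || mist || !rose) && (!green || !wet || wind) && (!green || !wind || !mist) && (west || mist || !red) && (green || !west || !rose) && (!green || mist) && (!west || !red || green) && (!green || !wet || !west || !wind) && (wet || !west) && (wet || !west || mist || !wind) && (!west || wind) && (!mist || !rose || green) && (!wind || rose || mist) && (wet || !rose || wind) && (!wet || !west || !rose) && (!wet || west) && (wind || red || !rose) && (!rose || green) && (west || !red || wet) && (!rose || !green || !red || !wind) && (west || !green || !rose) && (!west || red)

Suppose red = true.
Unit clause (wind) forces wind = true.
Unit clause (!rose) forces rose = false.
Unit clause (!mist) forces mist = false.
That conflicts with the unit clause (mist).
So every satisfying assignment has red = False.

False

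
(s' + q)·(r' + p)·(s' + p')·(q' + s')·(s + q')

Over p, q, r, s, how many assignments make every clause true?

3

There are 2^4 = 16 truth assignments over (p, q, r, s).
Check each against the 5 clauses (columns in the order p, q, r, s):
  F F F F  ✓ satisfies all
  F F F T  ✗ fails (s' + q)
  F F T F  ✗ fails (r' + p)
  F F T T  ✗ fails (s' + q)
  F T F F  ✗ fails (s + q')
  F T F T  ✗ fails (q' + s')
  F T T F  ✗ fails (r' + p)
  F T T T  ✗ fails (r' + p)
  T F F F  ✓ satisfies all
  T F F T  ✗ fails (s' + q)
  T F T F  ✓ satisfies all
  T F T T  ✗ fails (s' + q)
  T T F F  ✗ fails (s + q')
  T T F T  ✗ fails (s' + p')
  T T T F  ✗ fails (s + q')
  T T T T  ✗ fails (s' + p')
3 of the 16 rows are models.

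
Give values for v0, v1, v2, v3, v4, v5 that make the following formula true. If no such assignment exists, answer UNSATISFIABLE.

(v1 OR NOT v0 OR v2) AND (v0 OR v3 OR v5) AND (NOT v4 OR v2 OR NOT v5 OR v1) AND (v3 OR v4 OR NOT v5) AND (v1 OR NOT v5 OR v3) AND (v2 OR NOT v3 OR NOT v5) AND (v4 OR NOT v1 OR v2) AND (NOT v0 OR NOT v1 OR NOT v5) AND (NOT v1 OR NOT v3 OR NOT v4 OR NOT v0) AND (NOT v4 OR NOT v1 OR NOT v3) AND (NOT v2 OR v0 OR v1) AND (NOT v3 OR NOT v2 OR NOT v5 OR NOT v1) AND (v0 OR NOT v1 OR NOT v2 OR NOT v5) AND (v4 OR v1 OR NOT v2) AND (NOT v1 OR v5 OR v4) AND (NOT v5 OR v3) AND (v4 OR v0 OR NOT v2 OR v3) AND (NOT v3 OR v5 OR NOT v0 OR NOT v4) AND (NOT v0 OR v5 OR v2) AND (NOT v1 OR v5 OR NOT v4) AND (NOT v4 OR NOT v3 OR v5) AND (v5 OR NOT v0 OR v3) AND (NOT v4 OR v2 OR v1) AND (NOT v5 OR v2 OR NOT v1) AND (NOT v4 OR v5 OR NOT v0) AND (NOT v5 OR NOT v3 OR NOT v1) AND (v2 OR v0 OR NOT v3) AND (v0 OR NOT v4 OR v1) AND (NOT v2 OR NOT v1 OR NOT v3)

Branch on v5: set v5 = true.
Unit clause (v3) forces v3 = true.
Unit clause (v2) forces v2 = true.
Unit clause (NOT v1) forces v1 = false.
Unit clause (v0) forces v0 = true.
Unit clause (v4) forces v4 = true.
Every clause now holds.

v0 ↦ true,  v1 ↦ false,  v2 ↦ true,  v3 ↦ true,  v4 ↦ true,  v5 ↦ true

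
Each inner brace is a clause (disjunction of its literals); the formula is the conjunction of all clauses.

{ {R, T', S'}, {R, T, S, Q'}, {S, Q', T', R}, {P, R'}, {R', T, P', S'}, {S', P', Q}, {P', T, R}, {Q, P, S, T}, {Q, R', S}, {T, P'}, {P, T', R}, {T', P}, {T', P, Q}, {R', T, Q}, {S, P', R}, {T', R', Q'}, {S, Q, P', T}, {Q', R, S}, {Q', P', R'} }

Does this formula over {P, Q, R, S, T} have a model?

Yes, satisfiable

Try P = 0.
(R') alone gives R = 0.
(T') alone gives T = 0.
Try S = 1.
Every clause is now satisfied; Q is unconstrained.
A satisfying assignment: P ↦ 0, Q ↦ 0, R ↦ 0, S ↦ 1, T ↦ 0.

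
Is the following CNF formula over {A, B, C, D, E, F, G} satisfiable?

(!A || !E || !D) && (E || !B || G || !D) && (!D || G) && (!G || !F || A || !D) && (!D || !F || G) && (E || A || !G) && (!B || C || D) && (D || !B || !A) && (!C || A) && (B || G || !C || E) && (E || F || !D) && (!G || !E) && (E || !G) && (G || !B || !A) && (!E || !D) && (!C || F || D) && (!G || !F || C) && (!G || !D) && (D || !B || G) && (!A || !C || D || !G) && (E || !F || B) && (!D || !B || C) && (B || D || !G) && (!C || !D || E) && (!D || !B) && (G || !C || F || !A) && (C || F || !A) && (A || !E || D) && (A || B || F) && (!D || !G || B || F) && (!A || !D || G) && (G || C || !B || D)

Suppose D = false.
Suppose B = false.
From the singleton clause (!G), G = false.
Suppose C = true.
From the singleton clause (A), A = true.
From the singleton clause (E), E = true.
From the singleton clause (F), F = true.
All clauses are satisfied.
A satisfying assignment: A ↦ true; B ↦ false; C ↦ true; D ↦ false; E ↦ true; F ↦ true; G ↦ false.

Yes, satisfiable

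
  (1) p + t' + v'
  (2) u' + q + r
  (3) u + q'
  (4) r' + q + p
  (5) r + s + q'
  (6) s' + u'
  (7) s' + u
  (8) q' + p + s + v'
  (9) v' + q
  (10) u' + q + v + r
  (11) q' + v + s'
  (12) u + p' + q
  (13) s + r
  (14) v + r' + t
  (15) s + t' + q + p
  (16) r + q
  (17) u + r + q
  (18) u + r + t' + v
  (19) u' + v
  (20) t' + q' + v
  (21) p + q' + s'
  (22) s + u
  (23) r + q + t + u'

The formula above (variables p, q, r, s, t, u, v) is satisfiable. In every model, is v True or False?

True

Suppose v = 0.
From the singleton clause (u'), u = 0.
From the singleton clause (q'), q = 0.
From the singleton clause (s'), s = 0.
That conflicts with the unit clause (s).
So every satisfying assignment has v = True.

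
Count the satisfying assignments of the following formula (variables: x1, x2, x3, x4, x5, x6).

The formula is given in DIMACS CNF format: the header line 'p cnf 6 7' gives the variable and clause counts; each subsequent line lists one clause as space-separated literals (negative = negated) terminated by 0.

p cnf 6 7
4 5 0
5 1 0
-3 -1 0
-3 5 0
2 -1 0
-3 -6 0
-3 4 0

There are 2^6 = 64 truth assignments over (x1, x2, x3, x4, x5, x6).
Split on x6. With x6 = True, the clauses containing x6 are satisfied and ¬x6 drops from the rest; 7 of the 2^5 = 32 assignments to the other variables satisfy what remains.
With x6 = False, by the same count on the reduced clause set, 9 assignments work.
(One model: x1=F, x2=F, x3=F, x4=F, x5=T, x6=F.)
Total: 7 + 9 = 16.

16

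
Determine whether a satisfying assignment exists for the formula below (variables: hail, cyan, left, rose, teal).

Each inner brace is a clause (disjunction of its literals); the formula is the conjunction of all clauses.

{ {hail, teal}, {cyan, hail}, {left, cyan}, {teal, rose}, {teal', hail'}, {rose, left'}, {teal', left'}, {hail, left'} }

Case hail = 0:
Unit clause (teal) forces teal = 1.
Unit clause (cyan) forces cyan = 1.
Unit clause (left') forces left = 0.
All clauses hold; rose can take either value.
A satisfying assignment: hail ↦ 0, cyan ↦ 1, left ↦ 0, rose ↦ 1, teal ↦ 1.

Satisfiable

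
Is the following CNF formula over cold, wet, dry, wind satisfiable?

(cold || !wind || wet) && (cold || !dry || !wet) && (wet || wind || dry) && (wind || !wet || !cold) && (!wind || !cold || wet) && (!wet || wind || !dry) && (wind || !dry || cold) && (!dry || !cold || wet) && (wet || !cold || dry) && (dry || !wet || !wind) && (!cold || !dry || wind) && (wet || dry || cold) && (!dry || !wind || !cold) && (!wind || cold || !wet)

Try cold = false.
Try wind = false.
The clause (!dry) is unit, so dry = false.
The clause (wet) is unit, so wet = true.
This assignment satisfies each clause.
A satisfying assignment: cold: false,  wet: true,  dry: false,  wind: false.

Yes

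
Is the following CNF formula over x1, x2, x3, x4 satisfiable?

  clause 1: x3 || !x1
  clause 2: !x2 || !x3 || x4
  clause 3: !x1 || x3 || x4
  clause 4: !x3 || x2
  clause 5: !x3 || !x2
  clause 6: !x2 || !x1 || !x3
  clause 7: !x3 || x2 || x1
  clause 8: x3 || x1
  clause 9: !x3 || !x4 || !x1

No

Case x3 = true:
Unit clause (x2) forces x2 = true.
That conflicts with the unit clause (!x2).
Backtrack on x3: now try x3 = false.
Unit clause (!x1) forces x1 = false.
That conflicts with the unit clause (x1).
Both values of x3 lead to a conflict.
No assignment satisfies every clause.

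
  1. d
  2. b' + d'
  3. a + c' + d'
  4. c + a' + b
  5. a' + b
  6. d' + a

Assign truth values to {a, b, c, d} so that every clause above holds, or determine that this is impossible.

UNSATISFIABLE

Unit clause (d) forces d = 1.
Unit clause (b') forces b = 0.
Unit clause (a') forces a = 0.
Now (a) is unsatisfied and unit — conflict.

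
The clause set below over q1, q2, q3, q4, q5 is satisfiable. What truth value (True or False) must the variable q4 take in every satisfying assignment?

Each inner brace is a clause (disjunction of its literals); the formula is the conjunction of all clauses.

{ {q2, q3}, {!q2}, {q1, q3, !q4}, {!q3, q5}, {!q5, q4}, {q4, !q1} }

True

Suppose q4 = false.
The clause (!q2) is unit, so q2 = false.
The clause (q3) is unit, so q3 = true.
The clause (q5) is unit, so q5 = true.
But (!q5) is also a unit clause — contradiction.
So every satisfying assignment has q4 = True.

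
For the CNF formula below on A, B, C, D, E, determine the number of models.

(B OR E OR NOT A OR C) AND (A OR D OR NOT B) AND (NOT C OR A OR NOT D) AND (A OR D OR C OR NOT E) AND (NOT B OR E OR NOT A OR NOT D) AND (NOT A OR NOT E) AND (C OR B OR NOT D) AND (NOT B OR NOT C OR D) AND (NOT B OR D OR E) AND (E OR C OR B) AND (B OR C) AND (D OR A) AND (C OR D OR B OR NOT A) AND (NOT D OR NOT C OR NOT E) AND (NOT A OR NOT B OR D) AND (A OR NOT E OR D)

4

There are 2^5 = 32 truth assignments over (A, B, C, D, E).
Split on C. With C = true, the clauses containing C are satisfied and NOT C drops from the rest; 2 of the 2^4 = 16 assignments to the other variables satisfy what remains.
With C = false, by the same count on the reduced clause set, 2 assignments work.
(One model: A=F, B=T, C=F, D=T, E=F.)
Total: 2 + 2 = 4.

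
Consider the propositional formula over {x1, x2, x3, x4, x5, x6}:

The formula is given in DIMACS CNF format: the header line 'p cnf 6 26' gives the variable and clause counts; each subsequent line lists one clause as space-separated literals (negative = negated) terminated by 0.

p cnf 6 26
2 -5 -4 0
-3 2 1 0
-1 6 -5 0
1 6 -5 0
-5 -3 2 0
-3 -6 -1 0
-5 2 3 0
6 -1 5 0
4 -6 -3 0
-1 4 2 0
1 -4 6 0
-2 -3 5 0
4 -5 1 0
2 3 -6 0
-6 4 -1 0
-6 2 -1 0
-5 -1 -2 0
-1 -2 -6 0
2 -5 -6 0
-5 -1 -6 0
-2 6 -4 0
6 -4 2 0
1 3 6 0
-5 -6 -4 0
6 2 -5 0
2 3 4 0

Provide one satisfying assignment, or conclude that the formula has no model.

Suppose x2 = True.
Suppose x3 = False.
Suppose x5 = False.
Suppose x6 = True.
From the singleton clause (¬x1), x1 = False.
Every clause is now satisfied; x4 is unconstrained.

x1: False,  x2: True,  x3: False,  x4: True,  x5: False,  x6: True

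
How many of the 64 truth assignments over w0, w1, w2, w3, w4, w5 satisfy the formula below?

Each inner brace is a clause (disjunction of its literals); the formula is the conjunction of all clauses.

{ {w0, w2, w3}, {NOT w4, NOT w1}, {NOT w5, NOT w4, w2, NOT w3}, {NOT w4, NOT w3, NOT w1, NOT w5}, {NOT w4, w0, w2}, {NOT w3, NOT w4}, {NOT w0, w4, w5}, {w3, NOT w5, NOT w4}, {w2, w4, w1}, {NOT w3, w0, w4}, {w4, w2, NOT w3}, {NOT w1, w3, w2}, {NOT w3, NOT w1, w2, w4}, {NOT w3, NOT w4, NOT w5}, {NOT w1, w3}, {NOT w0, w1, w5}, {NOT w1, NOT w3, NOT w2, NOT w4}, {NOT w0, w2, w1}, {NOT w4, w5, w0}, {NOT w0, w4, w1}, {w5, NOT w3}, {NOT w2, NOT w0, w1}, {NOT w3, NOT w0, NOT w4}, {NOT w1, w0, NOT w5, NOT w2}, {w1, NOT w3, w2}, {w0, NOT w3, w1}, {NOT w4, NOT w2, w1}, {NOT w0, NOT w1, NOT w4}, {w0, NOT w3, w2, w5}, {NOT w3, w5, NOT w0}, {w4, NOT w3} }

There are 2^6 = 64 truth assignments over (w0, w1, w2, w3, w4, w5).
Split on w0. With w0 = true, the clauses containing w0 are satisfied and NOT w0 drops from the rest; 0 of the 2^5 = 32 assignments to the other variables satisfy what remains.
With w0 = false, by the same count on the reduced clause set, 2 assignments work.
(One model: w0=F, w1=F, w2=T, w3=F, w4=F, w5=F.)
Total: 0 + 2 = 2.

2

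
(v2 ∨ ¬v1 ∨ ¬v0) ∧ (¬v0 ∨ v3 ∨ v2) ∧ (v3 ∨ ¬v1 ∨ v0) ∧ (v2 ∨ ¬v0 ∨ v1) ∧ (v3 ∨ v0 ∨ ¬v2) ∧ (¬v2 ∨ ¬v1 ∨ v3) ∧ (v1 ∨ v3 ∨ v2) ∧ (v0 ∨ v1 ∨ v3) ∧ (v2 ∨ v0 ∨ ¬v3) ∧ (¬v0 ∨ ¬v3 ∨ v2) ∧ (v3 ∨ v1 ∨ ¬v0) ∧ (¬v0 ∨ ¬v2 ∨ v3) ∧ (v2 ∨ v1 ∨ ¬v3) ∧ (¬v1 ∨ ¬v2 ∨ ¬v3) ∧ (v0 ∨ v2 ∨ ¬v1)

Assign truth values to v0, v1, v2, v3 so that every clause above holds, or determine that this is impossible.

Suppose v2 = True.
Suppose v3 = True.
From the singleton clause (¬v1), v1 = False.
No clause remains; v0 is free.

v0 ↦ True, v1 ↦ False, v2 ↦ True, v3 ↦ True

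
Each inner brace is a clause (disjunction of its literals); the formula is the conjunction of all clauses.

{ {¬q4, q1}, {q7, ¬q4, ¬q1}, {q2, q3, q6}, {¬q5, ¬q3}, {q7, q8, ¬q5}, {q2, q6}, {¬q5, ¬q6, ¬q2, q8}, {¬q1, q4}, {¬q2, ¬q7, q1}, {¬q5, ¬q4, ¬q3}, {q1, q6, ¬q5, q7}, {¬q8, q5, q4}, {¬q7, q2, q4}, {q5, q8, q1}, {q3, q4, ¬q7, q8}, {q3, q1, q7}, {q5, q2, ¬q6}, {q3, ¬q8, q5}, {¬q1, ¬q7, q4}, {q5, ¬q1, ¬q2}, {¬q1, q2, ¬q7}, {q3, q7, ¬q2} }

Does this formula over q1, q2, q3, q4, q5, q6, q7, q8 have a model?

Case q4 = True:
From the singleton clause (q1), q1 = True.
From the singleton clause (q7), q7 = True.
From the singleton clause (q2), q2 = True.
From the singleton clause (q5), q5 = True.
From the singleton clause (¬q3), q3 = False.
Case q6 = False:
No clause remains; q8 is free.
A satisfying assignment: q1: True, q2: True, q3: False, q4: True, q5: True, q6: False, q7: True, q8: False.

Yes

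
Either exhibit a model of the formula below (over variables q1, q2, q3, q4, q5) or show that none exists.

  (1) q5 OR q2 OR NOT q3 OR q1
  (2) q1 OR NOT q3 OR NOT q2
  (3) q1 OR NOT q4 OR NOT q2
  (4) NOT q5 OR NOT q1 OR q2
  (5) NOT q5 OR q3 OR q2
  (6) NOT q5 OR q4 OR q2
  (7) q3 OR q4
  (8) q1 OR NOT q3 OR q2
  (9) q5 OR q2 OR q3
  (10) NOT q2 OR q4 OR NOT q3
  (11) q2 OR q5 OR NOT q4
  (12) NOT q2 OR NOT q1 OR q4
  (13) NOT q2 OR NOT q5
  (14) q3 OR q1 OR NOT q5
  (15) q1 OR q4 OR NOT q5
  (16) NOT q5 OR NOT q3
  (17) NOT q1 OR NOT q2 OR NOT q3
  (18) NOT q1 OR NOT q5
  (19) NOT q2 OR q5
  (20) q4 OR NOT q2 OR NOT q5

q1=true; q2=false; q3=true; q4=false; q5=false

Case q3 = true:
From the singleton clause (NOT q5), q5 = false.
From the singleton clause (NOT q2), q2 = false.
From the singleton clause (q1), q1 = true.
From the singleton clause (NOT q4), q4 = false.
This assignment satisfies each clause.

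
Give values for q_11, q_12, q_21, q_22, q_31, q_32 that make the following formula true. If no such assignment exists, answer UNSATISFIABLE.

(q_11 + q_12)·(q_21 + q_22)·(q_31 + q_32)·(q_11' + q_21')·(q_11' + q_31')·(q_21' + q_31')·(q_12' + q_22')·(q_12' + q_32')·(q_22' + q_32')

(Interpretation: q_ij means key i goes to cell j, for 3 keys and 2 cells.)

UNSATISFIABLE

Branch on q_11: set q_11 = 1.
(q_21') alone gives q_21 = 0.
(q_22) alone gives q_22 = 1.
(q_31') alone gives q_31 = 0.
(q_32) alone gives q_32 = 1.
That conflicts with the unit clause (q_32').
Undo q_11 and try q_11 = 0.
(q_12) alone gives q_12 = 1.
(q_22') alone gives q_22 = 0.
(q_21) alone gives q_21 = 1.
(q_31') alone gives q_31 = 0.
(q_32) alone gives q_32 = 1.
That conflicts with the unit clause (q_32').
Both values of q_11 lead to a conflict.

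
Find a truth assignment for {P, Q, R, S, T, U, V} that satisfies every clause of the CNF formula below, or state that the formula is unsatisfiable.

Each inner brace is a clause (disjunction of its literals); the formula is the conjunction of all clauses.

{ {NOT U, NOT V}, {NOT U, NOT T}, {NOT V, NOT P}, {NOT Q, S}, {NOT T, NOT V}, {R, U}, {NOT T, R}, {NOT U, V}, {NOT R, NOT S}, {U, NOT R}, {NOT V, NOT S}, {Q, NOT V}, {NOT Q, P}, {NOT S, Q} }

UNSATISFIABLE

Case U = false:
The clause (R) is unit, so R = true.
But (NOT R) is also a unit clause — contradiction.
Undo U and try U = true.
The clause (NOT V) is unit, so V = false.
But (V) is also a unit clause — contradiction.
Either choice for U ends in contradiction.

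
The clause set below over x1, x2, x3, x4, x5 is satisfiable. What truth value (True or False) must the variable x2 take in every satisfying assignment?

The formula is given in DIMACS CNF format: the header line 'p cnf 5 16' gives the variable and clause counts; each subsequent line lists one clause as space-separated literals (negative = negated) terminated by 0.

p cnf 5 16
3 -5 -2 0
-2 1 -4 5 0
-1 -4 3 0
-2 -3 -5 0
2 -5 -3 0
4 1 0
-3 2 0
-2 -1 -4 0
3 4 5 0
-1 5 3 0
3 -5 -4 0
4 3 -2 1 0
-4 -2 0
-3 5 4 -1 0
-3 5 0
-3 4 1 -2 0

Suppose x2 = True.
Unit clause (¬x4) forces x4 = False.
Unit clause (x1) forces x1 = True.
Suppose x3 = True.
Unit clause (¬x5) forces x5 = False.
Now (x5) is unsatisfied and unit — conflict.
So x3 must be the other value — set x3 = False.
Unit clause (¬x5) forces x5 = False.
Now (x5) is unsatisfied and unit — conflict.
Either choice for x3 ends in contradiction.
So every satisfying assignment has x2 = False.

False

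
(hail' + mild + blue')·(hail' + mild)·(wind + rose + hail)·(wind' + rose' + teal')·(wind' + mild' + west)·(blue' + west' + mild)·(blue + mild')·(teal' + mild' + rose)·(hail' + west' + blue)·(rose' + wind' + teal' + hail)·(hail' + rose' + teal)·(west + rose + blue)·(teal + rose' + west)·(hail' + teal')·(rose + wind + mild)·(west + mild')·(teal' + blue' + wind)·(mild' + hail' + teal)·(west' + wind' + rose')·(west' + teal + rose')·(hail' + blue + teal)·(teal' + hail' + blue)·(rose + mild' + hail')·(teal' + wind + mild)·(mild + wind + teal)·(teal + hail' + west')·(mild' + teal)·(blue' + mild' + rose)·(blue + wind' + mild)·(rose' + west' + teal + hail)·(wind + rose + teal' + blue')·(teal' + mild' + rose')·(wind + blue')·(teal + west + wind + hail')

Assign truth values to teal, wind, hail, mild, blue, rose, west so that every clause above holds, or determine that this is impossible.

teal=1; wind=1; hail=0; mild=0; blue=1; rose=0; west=0

Try hail = 0.
Try wind = 1.
Try rose = 0.
Try mild = 0.
The clause (blue) is unit, so blue = 1.
The clause (west') is unit, so west = 0.
Every clause is now satisfied; teal is unconstrained.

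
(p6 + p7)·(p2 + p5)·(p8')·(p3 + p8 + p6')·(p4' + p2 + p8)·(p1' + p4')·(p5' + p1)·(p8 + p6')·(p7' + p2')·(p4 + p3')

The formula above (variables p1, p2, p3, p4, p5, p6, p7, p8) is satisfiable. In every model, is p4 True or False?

Suppose p4 = 1.
(p8') alone gives p8 = 0.
(p2) alone gives p2 = 1.
(p1') alone gives p1 = 0.
(p5') alone gives p5 = 0.
(p6') alone gives p6 = 0.
(p7) alone gives p7 = 1.
That conflicts with the unit clause (p7').
So every satisfying assignment has p4 = False.

False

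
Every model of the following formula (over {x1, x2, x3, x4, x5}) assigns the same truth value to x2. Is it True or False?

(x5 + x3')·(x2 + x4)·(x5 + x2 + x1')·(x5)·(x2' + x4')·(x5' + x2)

True

Suppose x2 = 0.
The clause (x4) is unit, so x4 = 1.
The clause (x5) is unit, so x5 = 1.
But (x5') is also a unit clause — contradiction.
So every satisfying assignment has x2 = True.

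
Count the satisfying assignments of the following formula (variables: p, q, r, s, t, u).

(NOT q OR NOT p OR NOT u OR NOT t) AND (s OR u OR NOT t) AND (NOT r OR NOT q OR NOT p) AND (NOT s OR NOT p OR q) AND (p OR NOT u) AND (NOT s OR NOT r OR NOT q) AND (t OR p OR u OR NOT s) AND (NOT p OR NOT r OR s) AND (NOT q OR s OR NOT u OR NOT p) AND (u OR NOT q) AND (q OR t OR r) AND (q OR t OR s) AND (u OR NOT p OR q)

4

There are 2^6 = 64 truth assignments over (p, q, r, s, t, u).
Split on p. With p = true, the clauses containing p are satisfied and NOT p drops from the rest; 2 of the 2^5 = 32 assignments to the other variables satisfy what remains.
With p = false, by the same count on the reduced clause set, 2 assignments work.
(One model: p=F, q=F, r=F, s=T, t=T, u=F.)
Total: 2 + 2 = 4.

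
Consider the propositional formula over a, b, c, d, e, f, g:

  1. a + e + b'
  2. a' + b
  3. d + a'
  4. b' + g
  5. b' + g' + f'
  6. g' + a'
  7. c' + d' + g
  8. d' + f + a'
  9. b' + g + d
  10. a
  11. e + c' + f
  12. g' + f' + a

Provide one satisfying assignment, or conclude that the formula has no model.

The clause (a) is unit, so a = 1.
The clause (b) is unit, so b = 1.
The clause (d) is unit, so d = 1.
The clause (g) is unit, so g = 1.
But (g') is also a unit clause — contradiction.

UNSATISFIABLE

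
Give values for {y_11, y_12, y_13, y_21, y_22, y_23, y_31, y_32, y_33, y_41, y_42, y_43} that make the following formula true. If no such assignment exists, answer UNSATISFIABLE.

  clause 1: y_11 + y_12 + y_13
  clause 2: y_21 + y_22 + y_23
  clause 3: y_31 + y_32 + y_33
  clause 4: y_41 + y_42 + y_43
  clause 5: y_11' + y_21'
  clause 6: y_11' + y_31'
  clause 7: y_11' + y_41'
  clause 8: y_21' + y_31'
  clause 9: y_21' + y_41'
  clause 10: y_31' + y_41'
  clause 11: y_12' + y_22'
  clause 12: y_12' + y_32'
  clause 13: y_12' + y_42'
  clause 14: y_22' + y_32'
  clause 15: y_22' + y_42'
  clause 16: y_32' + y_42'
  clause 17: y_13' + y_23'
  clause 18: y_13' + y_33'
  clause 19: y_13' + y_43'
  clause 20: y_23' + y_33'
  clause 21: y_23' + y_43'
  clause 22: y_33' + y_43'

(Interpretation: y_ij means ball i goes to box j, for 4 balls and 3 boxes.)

Suppose y_11 = 0.
Suppose y_12 = 1.
From the singleton clause (y_22'), y_22 = 0.
From the singleton clause (y_32'), y_32 = 0.
From the singleton clause (y_42'), y_42 = 0.
Suppose y_21 = 1.
From the singleton clause (y_31'), y_31 = 0.
From the singleton clause (y_33), y_33 = 1.
From the singleton clause (y_41'), y_41 = 0.
From the singleton clause (y_43), y_43 = 1.
But (y_43') is also a unit clause — contradiction.
Undo y_21 and try y_21 = 0.
From the singleton clause (y_23), y_23 = 1.
From the singleton clause (y_13'), y_13 = 0.
From the singleton clause (y_33'), y_33 = 0.
From the singleton clause (y_31), y_31 = 1.
From the singleton clause (y_41'), y_41 = 0.
From the singleton clause (y_43), y_43 = 1.
But (y_43') is also a unit clause — contradiction.
Neither y_21 = 1 nor y_21 = 0 works.
Undo y_12 and try y_12 = 0.
From the singleton clause (y_13), y_13 = 1.
From the singleton clause (y_23'), y_23 = 0.
From the singleton clause (y_33'), y_33 = 0.
From the singleton clause (y_43'), y_43 = 0.
Suppose y_21 = 1.
From the singleton clause (y_31'), y_31 = 0.
From the singleton clause (y_32), y_32 = 1.
From the singleton clause (y_41'), y_41 = 0.
From the singleton clause (y_42), y_42 = 1.
But (y_42') is also a unit clause — contradiction.
Undo y_21 and try y_21 = 0.
From the singleton clause (y_22), y_22 = 1.
From the singleton clause (y_32'), y_32 = 0.
From the singleton clause (y_31), y_31 = 1.
From the singleton clause (y_41'), y_41 = 0.
From the singleton clause (y_42), y_42 = 1.
But (y_42') is also a unit clause — contradiction.
Neither y_21 = 1 nor y_21 = 0 works.
Neither y_12 = 1 nor y_12 = 0 works.
Undo y_11 and try y_11 = 1.
From the singleton clause (y_21'), y_21 = 0.
From the singleton clause (y_31'), y_31 = 0.
From the singleton clause (y_41'), y_41 = 0.
Suppose y_22 = 1.
From the singleton clause (y_12'), y_12 = 0.
From the singleton clause (y_32'), y_32 = 0.
From the singleton clause (y_33), y_33 = 1.
From the singleton clause (y_42'), y_42 = 0.
From the singleton clause (y_43), y_43 = 1.
But (y_43') is also a unit clause — contradiction.
Undo y_22 and try y_22 = 0.
From the singleton clause (y_23), y_23 = 1.
From the singleton clause (y_13'), y_13 = 0.
From the singleton clause (y_33'), y_33 = 0.
From the singleton clause (y_32), y_32 = 1.
From the singleton clause (y_12'), y_12 = 0.
From the singleton clause (y_42'), y_42 = 0.
From the singleton clause (y_43), y_43 = 1.
But (y_43') is also a unit clause — contradiction.
Neither y_22 = 1 nor y_22 = 0 works.
Neither y_11 = 1 nor y_11 = 0 works.

UNSATISFIABLE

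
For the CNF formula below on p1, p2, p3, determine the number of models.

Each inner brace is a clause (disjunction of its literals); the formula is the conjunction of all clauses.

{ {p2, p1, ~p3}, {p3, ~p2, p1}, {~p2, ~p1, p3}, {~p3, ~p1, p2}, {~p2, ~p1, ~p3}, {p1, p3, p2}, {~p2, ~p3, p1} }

There are 2^3 = 8 truth assignments over (p1, p2, p3).
Check each against the 7 clauses (columns in the order p1, p2, p3):
  F F F  ✗ fails (p1 | p3 | p2)
  F F T  ✗ fails (p2 | p1 | ~p3)
  F T F  ✗ fails (p3 | ~p2 | p1)
  F T T  ✗ fails (~p2 | ~p3 | p1)
  T F F  ✓ satisfies all
  T F T  ✗ fails (~p3 | ~p1 | p2)
  T T F  ✗ fails (~p2 | ~p1 | p3)
  T T T  ✗ fails (~p2 | ~p1 | ~p3)
1 of the 8 rows is a model.

1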